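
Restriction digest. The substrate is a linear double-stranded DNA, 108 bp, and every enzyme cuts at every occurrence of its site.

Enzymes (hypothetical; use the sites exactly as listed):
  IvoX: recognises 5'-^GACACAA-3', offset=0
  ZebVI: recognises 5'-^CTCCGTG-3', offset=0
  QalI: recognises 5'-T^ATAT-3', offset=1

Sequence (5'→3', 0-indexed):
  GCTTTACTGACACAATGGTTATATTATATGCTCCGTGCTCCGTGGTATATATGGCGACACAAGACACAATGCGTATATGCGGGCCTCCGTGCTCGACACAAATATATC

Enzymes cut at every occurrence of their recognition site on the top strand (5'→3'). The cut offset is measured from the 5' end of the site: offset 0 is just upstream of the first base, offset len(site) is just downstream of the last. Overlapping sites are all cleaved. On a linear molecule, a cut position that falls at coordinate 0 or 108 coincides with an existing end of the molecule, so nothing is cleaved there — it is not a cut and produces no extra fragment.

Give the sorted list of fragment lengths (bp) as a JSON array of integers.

[2,5,5,5,7,7,7,8,9,9,10,10,12,12]

Scan for sites:
  IvoX GACACAA/0: at [8, 55, 62, 94] ⇒ [8, 55, 62, 94]
  ZebVI CTCCGTG/0: at [30, 37, 84] ⇒ [30, 37, 84]
  QalI TATAT/1: at [19, 24, 45, 47, 73, 102] ⇒ [20, 25, 46, 48, 74, 103]

Pooled cuts: [8, 20, 25, 30, 37, 46, 48, 55, 62, 74, 84, 94, 103]

Fragment lengths:
  [0,8): 8 bp
  [8,20): 12 bp
  [20,25): 5 bp
  [25,30): 5 bp
  [30,37): 7 bp
  [37,46): 9 bp
  [46,48): 2 bp
  [48,55): 7 bp
  [55,62): 7 bp
  [62,74): 12 bp
  [74,84): 10 bp
  [84,94): 10 bp
  [94,103): 9 bp
  [103,108): 5 bp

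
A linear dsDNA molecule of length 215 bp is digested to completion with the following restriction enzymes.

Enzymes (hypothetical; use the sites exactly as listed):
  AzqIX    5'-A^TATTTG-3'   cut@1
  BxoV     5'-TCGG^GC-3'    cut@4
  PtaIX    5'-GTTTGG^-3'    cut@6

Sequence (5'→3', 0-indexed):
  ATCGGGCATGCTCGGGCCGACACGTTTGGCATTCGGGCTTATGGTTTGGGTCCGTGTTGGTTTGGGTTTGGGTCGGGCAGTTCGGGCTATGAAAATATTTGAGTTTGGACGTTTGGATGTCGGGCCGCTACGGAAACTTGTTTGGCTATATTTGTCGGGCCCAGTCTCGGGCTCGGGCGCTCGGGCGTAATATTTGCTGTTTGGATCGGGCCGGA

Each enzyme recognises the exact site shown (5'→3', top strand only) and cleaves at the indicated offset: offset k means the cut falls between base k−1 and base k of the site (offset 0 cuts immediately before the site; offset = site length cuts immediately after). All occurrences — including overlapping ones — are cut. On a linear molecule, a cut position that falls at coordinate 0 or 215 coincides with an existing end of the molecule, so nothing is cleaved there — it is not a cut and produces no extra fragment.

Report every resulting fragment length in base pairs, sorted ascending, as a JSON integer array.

Scan for sites:
  AzqIX ATATTTG/1: at [94, 147, 189] ⇒ [95, 148, 190]
  BxoV TCGGGC/4: at [1, 11, 32, 72, 81, 119, 154, 166, 172, 180, 205] ⇒ [5, 15, 36, 76, 85, 123, 158, 170, 176, 184, 209]
  PtaIX GTTTGG/6: at [23, 43, 59, 65, 102, 110, 139, 198] ⇒ [29, 49, 65, 71, 108, 116, 145, 204]

All cut coordinates (distinct, sorted): [5, 15, 29, 36, 49, 65, 71, 76, 85, 95, 108, 116, 123, 145, 148, 158, 170, 176, 184, 190, 204, 209]

Fragments:
  [0,5): 5 bp
  [5,15): 10 bp
  [15,29): 14 bp
  [29,36): 7 bp
  [36,49): 13 bp
  [49,65): 16 bp
  [65,71): 6 bp
  [71,76): 5 bp
  [76,85): 9 bp
  [85,95): 10 bp
  [95,108): 13 bp
  [108,116): 8 bp
  [116,123): 7 bp
  [123,145): 22 bp
  [145,148): 3 bp
  [148,158): 10 bp
  [158,170): 12 bp
  [170,176): 6 bp
  [176,184): 8 bp
  [184,190): 6 bp
  [190,204): 14 bp
  [204,209): 5 bp
  [209,215): 6 bp

[3,5,5,5,6,6,6,6,7,7,8,8,9,10,10,10,12,13,13,14,14,16,22]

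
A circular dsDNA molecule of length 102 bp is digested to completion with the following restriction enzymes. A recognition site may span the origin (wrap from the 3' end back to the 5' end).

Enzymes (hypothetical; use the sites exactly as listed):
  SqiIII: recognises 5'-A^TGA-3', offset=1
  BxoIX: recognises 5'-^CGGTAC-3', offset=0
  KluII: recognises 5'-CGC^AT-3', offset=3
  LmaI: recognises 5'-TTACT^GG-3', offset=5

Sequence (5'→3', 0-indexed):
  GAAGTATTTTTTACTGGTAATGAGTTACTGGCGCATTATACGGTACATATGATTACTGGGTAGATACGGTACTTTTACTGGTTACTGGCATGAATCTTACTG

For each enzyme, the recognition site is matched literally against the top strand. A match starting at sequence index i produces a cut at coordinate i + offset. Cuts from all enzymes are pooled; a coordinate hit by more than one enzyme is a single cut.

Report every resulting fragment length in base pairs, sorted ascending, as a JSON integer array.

Scan for sites:
  SqiIII ATGA/1: at [19, 48, 89] ⇒ [20, 49, 90]
  BxoIX CGGTAC/0: at [40, 66] ⇒ [40, 66]
  KluII CGCAT/3: at [31] ⇒ [34]
  LmaI TTACTGG/5: at [10, 24, 52, 74, 81, 96] ⇒ [15, 29, 57, 79, 86, 101]

Pooled cuts: [15, 20, 29, 34, 40, 49, 57, 66, 79, 86, 90, 101]

Fragments:
  15→20: 5 bp
  20→29: 9 bp
  29→34: 5 bp
  34→40: 6 bp
  40→49: 9 bp
  49→57: 8 bp
  57→66: 9 bp
  66→79: 13 bp
  79→86: 7 bp
  86→90: 4 bp
  90→101: 11 bp
  101→15 (wrap): 102-101+15 = 16 bp

[4,5,5,6,7,8,9,9,9,11,13,16]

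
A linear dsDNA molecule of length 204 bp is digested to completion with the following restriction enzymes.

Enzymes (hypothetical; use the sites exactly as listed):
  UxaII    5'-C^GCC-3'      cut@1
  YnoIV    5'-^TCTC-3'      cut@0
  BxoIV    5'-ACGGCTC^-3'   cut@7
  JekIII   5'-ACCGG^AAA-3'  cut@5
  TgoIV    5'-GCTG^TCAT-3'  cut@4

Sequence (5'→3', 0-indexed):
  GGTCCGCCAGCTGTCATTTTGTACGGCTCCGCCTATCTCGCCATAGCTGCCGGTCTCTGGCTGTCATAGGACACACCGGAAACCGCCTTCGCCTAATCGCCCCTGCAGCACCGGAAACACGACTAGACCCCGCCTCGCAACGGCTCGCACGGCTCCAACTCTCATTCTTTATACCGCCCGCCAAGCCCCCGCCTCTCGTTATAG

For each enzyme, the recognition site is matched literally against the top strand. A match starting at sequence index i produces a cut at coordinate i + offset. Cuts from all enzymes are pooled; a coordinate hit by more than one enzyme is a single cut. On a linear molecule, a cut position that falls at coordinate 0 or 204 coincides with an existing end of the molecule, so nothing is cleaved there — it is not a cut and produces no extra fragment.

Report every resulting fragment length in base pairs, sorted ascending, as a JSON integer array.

[1,3,4,4,4,5,5,5,6,8,8,9,10,11,11,14,15,16,16,16,16,17]

Site scan:
  UxaII CGCC/1: at [4, 29, 38, 83, 89, 97, 130, 174, 178, 189] ⇒ [5, 30, 39, 84, 90, 98, 131, 175, 179, 190]
  YnoIV TCTC/0: at [35, 53, 159, 193] ⇒ [35, 53, 159, 193]
  BxoIV ACGGCTC/7: at [22, 139, 148] ⇒ [29, 146, 155]
  JekIII ACCGGAAA/5: at [74, 109] ⇒ [79, 114]
  TgoIV GCTGTCAT/4: at [9, 59] ⇒ [13, 63]

All cut coordinates (distinct, sorted): [5, 13, 29, 30, 35, 39, 53, 63, 79, 84, 90, 98, 114, 131, 146, 155, 159, 175, 179, 190, 193]

Fragment lengths:
  [0,5): 5 bp
  [5,13): 8 bp
  [13,29): 16 bp
  [29,30): 1 bp
  [30,35): 5 bp
  [35,39): 4 bp
  [39,53): 14 bp
  [53,63): 10 bp
  [63,79): 16 bp
  [79,84): 5 bp
  [84,90): 6 bp
  [90,98): 8 bp
  [98,114): 16 bp
  [114,131): 17 bp
  [131,146): 15 bp
  [146,155): 9 bp
  [155,159): 4 bp
  [159,175): 16 bp
  [175,179): 4 bp
  [179,190): 11 bp
  [190,193): 3 bp
  [193,204): 11 bp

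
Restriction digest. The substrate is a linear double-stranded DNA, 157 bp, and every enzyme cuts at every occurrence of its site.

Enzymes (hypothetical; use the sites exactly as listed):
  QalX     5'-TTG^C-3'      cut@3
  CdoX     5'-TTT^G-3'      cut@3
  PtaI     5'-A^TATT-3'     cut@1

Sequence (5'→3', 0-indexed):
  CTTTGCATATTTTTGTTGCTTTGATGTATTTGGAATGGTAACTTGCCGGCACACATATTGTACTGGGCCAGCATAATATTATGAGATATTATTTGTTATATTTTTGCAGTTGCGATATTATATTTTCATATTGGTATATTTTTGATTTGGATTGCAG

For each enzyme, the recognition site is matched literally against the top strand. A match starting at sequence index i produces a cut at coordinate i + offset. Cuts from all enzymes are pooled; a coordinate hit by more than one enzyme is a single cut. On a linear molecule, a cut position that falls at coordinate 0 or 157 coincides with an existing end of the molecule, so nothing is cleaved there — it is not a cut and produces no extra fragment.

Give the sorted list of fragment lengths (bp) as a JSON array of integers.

[1,1,2,3,3,4,4,4,4,5,5,6,6,7,7,7,8,8,8,9,10,10,14,21]

Per-enzyme occurrences:
  QalX (TTGC, off=3): starts [2, 15, 42, 103, 109, 151] → cuts [5, 18, 45, 106, 112, 154]
  CdoX (TTTG, off=3): starts [1, 11, 19, 28, 91, 102, 140, 145] → cuts [4, 14, 22, 31, 94, 105, 143, 148]
  PtaI (ATATT, off=1): starts [6, 54, 75, 85, 97, 114, 119, 127, 135] → cuts [7, 55, 76, 86, 98, 115, 120, 128, 136]

All cut coordinates (distinct, sorted): [4, 5, 7, 14, 18, 22, 31, 45, 55, 76, 86, 94, 98, 105, 106, 112, 115, 120, 128, 136, 143, 148, 154]

Fragment lengths:
  [0,4): 4 bp
  [4,5): 1 bp
  [5,7): 2 bp
  [7,14): 7 bp
  [14,18): 4 bp
  [18,22): 4 bp
  [22,31): 9 bp
  [31,45): 14 bp
  [45,55): 10 bp
  [55,76): 21 bp
  [76,86): 10 bp
  [86,94): 8 bp
  [94,98): 4 bp
  [98,105): 7 bp
  [105,106): 1 bp
  [106,112): 6 bp
  [112,115): 3 bp
  [115,120): 5 bp
  [120,128): 8 bp
  [128,136): 8 bp
  [136,143): 7 bp
  [143,148): 5 bp
  [148,154): 6 bp
  [154,157): 3 bp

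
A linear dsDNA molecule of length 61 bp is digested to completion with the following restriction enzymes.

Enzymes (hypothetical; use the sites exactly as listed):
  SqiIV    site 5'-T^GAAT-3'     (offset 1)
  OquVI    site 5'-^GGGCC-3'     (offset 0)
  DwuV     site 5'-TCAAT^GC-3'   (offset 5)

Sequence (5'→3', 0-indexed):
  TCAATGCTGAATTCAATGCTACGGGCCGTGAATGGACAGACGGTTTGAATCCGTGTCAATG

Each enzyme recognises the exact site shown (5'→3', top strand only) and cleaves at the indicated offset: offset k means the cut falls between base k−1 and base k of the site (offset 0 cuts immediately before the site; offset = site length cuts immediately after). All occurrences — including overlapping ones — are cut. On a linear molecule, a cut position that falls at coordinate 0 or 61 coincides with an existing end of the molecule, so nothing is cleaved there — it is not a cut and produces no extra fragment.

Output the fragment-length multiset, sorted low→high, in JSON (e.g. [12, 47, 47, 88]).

Per-enzyme occurrences:
  SqiIV TGAAT/1: at [7, 28, 45] ⇒ [8, 29, 46]
  OquVI GGGCC/0: at [22] ⇒ [22]
  DwuV TCAATGC/5: at [0, 12] ⇒ [5, 17]

Pooled cuts: [5, 8, 17, 22, 29, 46]

Fragment lengths:
  [0,5): 5 bp
  [5,8): 3 bp
  [8,17): 9 bp
  [17,22): 5 bp
  [22,29): 7 bp
  [29,46): 17 bp
  [46,61): 15 bp

[3,5,5,7,9,15,17]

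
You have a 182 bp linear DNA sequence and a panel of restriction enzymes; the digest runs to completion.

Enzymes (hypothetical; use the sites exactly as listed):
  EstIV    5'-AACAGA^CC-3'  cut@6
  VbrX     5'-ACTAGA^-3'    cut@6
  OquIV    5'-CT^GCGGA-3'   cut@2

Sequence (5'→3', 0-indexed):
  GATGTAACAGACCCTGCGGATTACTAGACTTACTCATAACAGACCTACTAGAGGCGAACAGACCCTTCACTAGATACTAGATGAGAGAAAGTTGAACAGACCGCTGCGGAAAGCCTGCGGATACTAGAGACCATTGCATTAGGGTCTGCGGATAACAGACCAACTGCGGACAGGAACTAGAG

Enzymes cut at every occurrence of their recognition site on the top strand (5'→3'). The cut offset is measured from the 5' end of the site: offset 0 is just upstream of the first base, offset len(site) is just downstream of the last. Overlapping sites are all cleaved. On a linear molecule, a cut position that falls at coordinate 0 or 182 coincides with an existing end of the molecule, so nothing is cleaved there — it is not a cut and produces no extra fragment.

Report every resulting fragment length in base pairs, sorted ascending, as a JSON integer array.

[1,4,5,6,7,9,10,11,11,12,12,12,13,15,16,19,19]

Scan for sites:
  EstIV (AACAGACC, off=6): starts [5, 37, 56, 94, 153] → cuts [11, 43, 62, 100, 159]
  VbrX (ACTAGA, off=6): starts [22, 46, 68, 75, 122, 175] → cuts [28, 52, 74, 81, 128, 181]
  OquIV (CTGCGGA, off=2): starts [13, 103, 114, 145, 163] → cuts [15, 105, 116, 147, 165]

Pooled cuts: [11, 15, 28, 43, 52, 62, 74, 81, 100, 105, 116, 128, 147, 159, 165, 181]

Fragment lengths:
  [0,11): 11 bp
  [11,15): 4 bp
  [15,28): 13 bp
  [28,43): 15 bp
  [43,52): 9 bp
  [52,62): 10 bp
  [62,74): 12 bp
  [74,81): 7 bp
  [81,100): 19 bp
  [100,105): 5 bp
  [105,116): 11 bp
  [116,128): 12 bp
  [128,147): 19 bp
  [147,159): 12 bp
  [159,165): 6 bp
  [165,181): 16 bp
  [181,182): 1 bp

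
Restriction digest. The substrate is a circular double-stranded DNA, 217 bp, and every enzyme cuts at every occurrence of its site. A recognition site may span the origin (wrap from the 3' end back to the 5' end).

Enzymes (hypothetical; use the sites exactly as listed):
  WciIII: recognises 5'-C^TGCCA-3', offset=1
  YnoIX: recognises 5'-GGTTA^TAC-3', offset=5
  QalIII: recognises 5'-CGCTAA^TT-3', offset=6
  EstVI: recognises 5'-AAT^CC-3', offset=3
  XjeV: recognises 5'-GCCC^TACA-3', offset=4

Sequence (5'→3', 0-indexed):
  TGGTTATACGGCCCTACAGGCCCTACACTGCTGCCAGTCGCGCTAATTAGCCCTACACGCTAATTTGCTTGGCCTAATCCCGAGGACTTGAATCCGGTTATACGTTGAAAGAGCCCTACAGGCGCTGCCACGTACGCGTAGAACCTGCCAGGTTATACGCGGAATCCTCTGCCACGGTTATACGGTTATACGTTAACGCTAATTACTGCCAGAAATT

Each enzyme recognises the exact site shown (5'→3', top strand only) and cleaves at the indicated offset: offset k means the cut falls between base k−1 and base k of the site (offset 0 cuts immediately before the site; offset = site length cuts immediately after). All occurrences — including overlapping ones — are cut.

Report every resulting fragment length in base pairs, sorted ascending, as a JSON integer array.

[4,4,7,7,8,8,8,9,9,10,10,10,11,14,15,15,15,16,17,20]

Site scan:
  WciIII (CTGCCA, off=1): starts [30, 124, 144, 168, 205] → cuts [31, 125, 145, 169, 206]
  YnoIX (GGTTATAC, off=5): starts [1, 95, 150, 175, 183] → cuts [6, 100, 155, 180, 188]
  QalIII (CGCTAATT, off=6): starts [40, 57, 196] → cuts [46, 63, 202]
  EstVI (AATCC, off=3): starts [75, 90, 162] → cuts [78, 93, 165]
  XjeV (GCCCTACA, off=4): starts [10, 19, 49, 112] → cuts [14, 23, 53, 116]

All cut coordinates (distinct, sorted): [6, 14, 23, 31, 46, 53, 63, 78, 93, 100, 116, 125, 145, 155, 165, 169, 180, 188, 202, 206]

Fragment lengths:
  6→14: 8 bp
  14→23: 9 bp
  23→31: 8 bp
  31→46: 15 bp
  46→53: 7 bp
  53→63: 10 bp
  63→78: 15 bp
  78→93: 15 bp
  93→100: 7 bp
  100→116: 16 bp
  116→125: 9 bp
  125→145: 20 bp
  145→155: 10 bp
  155→165: 10 bp
  165→169: 4 bp
  169→180: 11 bp
  180→188: 8 bp
  188→202: 14 bp
  202→206: 4 bp
  206→6 (wrap): 217-206+6 = 17 bp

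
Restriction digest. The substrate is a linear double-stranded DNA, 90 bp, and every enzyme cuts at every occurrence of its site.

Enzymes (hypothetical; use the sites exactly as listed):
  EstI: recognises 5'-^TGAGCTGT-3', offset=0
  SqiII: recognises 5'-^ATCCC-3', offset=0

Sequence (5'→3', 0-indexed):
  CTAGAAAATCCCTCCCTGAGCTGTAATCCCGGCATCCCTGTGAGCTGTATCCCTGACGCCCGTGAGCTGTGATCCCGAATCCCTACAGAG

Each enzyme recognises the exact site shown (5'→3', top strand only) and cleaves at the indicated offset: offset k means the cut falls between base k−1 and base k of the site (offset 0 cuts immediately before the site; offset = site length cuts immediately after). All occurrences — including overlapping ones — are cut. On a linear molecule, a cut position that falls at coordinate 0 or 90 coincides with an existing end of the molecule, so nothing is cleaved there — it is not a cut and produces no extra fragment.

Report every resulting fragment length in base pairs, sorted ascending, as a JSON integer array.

Per-enzyme occurrences:
  EstI TGAGCTGT/0: at [16, 40, 62] ⇒ [16, 40, 62]
  SqiII ATCCC/0: at [7, 25, 33, 48, 71, 78] ⇒ [7, 25, 33, 48, 71, 78]

Pooled cuts: [7, 16, 25, 33, 40, 48, 62, 71, 78]

Fragment lengths:
  [0,7): 7 bp
  [7,16): 9 bp
  [16,25): 9 bp
  [25,33): 8 bp
  [33,40): 7 bp
  [40,48): 8 bp
  [48,62): 14 bp
  [62,71): 9 bp
  [71,78): 7 bp
  [78,90): 12 bp

[7,7,7,8,8,9,9,9,12,14]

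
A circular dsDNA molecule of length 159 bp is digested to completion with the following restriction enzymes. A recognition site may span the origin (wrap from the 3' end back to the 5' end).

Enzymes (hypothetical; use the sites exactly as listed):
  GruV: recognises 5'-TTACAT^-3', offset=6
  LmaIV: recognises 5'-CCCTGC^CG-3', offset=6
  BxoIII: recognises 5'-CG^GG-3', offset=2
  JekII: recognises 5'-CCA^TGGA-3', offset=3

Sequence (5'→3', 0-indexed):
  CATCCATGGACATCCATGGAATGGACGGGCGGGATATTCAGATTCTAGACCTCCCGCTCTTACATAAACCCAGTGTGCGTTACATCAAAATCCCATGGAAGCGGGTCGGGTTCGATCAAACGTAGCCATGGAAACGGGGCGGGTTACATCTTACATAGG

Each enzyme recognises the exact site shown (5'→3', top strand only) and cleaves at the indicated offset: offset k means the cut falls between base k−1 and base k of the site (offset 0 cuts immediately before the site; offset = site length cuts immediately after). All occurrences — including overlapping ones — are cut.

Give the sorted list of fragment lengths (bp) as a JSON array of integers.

Scan for sites:
  GruV (TTACAT, off=6): starts [59, 79, 143, 150] → cuts [65, 85, 149, 156]
  LmaIV (CCCTGCCG, off=6): no sites
  BxoIII (CGGG, off=2): starts [25, 29, 101, 106, 134, 139] → cuts [27, 31, 103, 108, 136, 141]
  JekII (CCATGGA, off=3): starts [3, 13, 92, 125] → cuts [6, 16, 95, 128]

Pooled cuts: [6, 16, 27, 31, 65, 85, 95, 103, 108, 128, 136, 141, 149, 156]

Fragments:
  6→16: 10 bp
  16→27: 11 bp
  27→31: 4 bp
  31→65: 34 bp
  65→85: 20 bp
  85→95: 10 bp
  95→103: 8 bp
  103→108: 5 bp
  108→128: 20 bp
  128→136: 8 bp
  136→141: 5 bp
  141→149: 8 bp
  149→156: 7 bp
  156→6 (wrap): 159-156+6 = 9 bp

[4,5,5,7,8,8,8,9,10,10,11,20,20,34]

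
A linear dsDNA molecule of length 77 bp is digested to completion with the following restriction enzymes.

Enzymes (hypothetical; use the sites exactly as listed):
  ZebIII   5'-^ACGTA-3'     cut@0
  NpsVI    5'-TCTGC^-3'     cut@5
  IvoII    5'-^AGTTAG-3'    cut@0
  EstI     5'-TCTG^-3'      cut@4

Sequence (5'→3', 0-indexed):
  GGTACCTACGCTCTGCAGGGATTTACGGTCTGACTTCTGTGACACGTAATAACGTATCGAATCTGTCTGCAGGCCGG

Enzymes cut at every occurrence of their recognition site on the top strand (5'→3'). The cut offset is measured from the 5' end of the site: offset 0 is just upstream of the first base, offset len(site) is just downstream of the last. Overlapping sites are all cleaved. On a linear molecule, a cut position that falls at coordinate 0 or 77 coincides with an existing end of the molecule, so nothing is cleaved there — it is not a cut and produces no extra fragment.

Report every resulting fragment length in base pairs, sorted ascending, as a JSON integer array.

Per-enzyme occurrences:
  ZebIII ACGTA/0: at [43, 51] ⇒ [43, 51]
  NpsVI TCTGC/5: at [11, 65] ⇒ [16, 70]
  IvoII (AGTTAG, off=0): no sites
  EstI TCTG/4: at [11, 28, 35, 61, 65] ⇒ [15, 32, 39, 65, 69]

All cut coordinates (distinct, sorted): [15, 16, 32, 39, 43, 51, 65, 69, 70]

Fragments:
  [0,15): 15 bp
  [15,16): 1 bp
  [16,32): 16 bp
  [32,39): 7 bp
  [39,43): 4 bp
  [43,51): 8 bp
  [51,65): 14 bp
  [65,69): 4 bp
  [69,70): 1 bp
  [70,77): 7 bp

[1,1,4,4,7,7,8,14,15,16]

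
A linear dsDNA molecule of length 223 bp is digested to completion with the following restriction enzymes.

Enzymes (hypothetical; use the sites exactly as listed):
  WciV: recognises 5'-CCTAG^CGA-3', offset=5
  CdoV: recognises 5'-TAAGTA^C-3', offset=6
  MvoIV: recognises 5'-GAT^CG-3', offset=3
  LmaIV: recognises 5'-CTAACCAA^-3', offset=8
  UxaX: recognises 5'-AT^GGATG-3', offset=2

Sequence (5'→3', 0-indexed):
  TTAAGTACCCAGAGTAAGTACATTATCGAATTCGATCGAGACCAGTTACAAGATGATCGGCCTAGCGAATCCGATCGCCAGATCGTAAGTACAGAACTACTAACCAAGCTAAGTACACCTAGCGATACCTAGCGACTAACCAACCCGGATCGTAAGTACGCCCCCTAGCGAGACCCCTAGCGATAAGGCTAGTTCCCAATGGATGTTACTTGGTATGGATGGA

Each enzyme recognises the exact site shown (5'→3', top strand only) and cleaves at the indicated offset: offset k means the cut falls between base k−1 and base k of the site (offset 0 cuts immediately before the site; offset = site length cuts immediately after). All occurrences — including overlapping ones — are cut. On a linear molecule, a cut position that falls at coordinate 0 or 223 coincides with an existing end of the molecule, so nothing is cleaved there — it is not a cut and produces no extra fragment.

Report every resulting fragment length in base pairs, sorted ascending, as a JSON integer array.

[7,7,7,7,8,8,8,8,8,10,10,10,11,12,13,16,16,16,20,21]

Per-enzyme occurrences:
  WciV (CCTAGCGA, off=5): starts [60, 117, 127, 163, 175] → cuts [65, 122, 132, 168, 180]
  CdoV (TAAGTAC, off=6): starts [1, 14, 85, 109, 152] → cuts [7, 20, 91, 115, 158]
  MvoIV (GATCG, off=3): starts [33, 54, 72, 80, 147] → cuts [36, 57, 75, 83, 150]
  LmaIV (CTAACCAA, off=8): starts [99, 135] → cuts [107, 143]
  UxaX (ATGGATG, off=2): starts [198, 214] → cuts [200, 216]

All cut coordinates (distinct, sorted): [7, 20, 36, 57, 65, 75, 83, 91, 107, 115, 122, 132, 143, 150, 158, 168, 180, 200, 216]

Fragments:
  [0,7): 7 bp
  [7,20): 13 bp
  [20,36): 16 bp
  [36,57): 21 bp
  [57,65): 8 bp
  [65,75): 10 bp
  [75,83): 8 bp
  [83,91): 8 bp
  [91,107): 16 bp
  [107,115): 8 bp
  [115,122): 7 bp
  [122,132): 10 bp
  [132,143): 11 bp
  [143,150): 7 bp
  [150,158): 8 bp
  [158,168): 10 bp
  [168,180): 12 bp
  [180,200): 20 bp
  [200,216): 16 bp
  [216,223): 7 bp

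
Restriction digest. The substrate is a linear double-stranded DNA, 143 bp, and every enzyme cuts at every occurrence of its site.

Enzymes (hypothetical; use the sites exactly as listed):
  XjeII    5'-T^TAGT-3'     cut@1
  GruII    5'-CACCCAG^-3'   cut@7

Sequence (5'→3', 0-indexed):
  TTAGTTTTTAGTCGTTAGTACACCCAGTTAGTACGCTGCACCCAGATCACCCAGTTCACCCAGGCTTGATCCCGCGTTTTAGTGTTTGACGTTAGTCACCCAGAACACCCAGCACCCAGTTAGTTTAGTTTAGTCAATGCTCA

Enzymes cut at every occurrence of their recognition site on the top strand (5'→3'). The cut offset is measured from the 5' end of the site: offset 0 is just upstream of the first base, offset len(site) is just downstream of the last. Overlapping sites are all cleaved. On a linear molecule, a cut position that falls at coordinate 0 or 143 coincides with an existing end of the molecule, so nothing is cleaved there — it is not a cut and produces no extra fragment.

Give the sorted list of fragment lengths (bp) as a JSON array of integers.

Scan for sites:
  XjeII (TTAGT, off=1): starts [0, 7, 14, 27, 78, 91, 119, 124, 129] → cuts [1, 8, 15, 28, 79, 92, 120, 125, 130]
  GruII (CACCCAG, off=7): starts [20, 38, 47, 56, 96, 105, 112] → cuts [27, 45, 54, 63, 103, 112, 119]

Pooled cuts: [1, 8, 15, 27, 28, 45, 54, 63, 79, 92, 103, 112, 119, 120, 125, 130]

Fragments:
  [0,1): 1 bp
  [1,8): 7 bp
  [8,15): 7 bp
  [15,27): 12 bp
  [27,28): 1 bp
  [28,45): 17 bp
  [45,54): 9 bp
  [54,63): 9 bp
  [63,79): 16 bp
  [79,92): 13 bp
  [92,103): 11 bp
  [103,112): 9 bp
  [112,119): 7 bp
  [119,120): 1 bp
  [120,125): 5 bp
  [125,130): 5 bp
  [130,143): 13 bp

[1,1,1,5,5,7,7,7,9,9,9,11,12,13,13,16,17]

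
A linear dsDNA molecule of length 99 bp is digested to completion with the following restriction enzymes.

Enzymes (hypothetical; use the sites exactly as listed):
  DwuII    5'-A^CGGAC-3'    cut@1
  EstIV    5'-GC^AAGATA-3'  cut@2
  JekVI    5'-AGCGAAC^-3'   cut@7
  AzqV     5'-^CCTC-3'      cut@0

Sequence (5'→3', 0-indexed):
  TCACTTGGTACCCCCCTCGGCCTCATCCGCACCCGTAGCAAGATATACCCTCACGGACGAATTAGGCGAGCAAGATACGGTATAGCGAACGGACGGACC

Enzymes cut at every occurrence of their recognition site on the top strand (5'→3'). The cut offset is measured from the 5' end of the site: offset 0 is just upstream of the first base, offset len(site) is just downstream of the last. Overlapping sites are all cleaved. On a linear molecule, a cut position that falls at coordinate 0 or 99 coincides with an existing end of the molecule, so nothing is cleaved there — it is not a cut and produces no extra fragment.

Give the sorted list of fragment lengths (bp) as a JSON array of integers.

Scan for sites:
  DwuII (ACGGAC, off=1): starts [52, 88, 92] → cuts [53, 89, 93]
  EstIV (GCAAGATA, off=2): starts [37, 69] → cuts [39, 71]
  JekVI (AGCGAAC, off=7): starts [83] → cuts [90]
  AzqV (CCTC, off=0): starts [14, 20, 48] → cuts [14, 20, 48]

Pooled cuts: [14, 20, 39, 48, 53, 71, 89, 90, 93]

Fragment lengths:
  [0,14): 14 bp
  [14,20): 6 bp
  [20,39): 19 bp
  [39,48): 9 bp
  [48,53): 5 bp
  [53,71): 18 bp
  [71,89): 18 bp
  [89,90): 1 bp
  [90,93): 3 bp
  [93,99): 6 bp

[1,3,5,6,6,9,14,18,18,19]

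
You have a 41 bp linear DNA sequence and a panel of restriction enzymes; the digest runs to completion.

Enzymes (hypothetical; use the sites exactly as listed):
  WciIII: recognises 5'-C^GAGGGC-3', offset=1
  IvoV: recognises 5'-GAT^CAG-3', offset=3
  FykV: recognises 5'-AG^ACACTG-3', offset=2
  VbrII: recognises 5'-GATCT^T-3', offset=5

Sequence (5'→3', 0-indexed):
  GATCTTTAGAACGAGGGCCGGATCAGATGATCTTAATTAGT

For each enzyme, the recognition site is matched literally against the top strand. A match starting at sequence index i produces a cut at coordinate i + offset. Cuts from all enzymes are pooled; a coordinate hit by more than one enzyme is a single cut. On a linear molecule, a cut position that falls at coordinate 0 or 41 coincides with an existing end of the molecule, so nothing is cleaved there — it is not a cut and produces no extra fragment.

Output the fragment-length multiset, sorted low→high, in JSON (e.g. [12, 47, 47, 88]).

Scan for sites:
  WciIII (CGAGGGC, off=1): starts [11] → cuts [12]
  IvoV (GATCAG, off=3): starts [20] → cuts [23]
  FykV (AGACACTG, off=2): no sites
  VbrII (GATCTT, off=5): starts [0, 28] → cuts [5, 33]

All cut coordinates (distinct, sorted): [5, 12, 23, 33]

Fragment lengths:
  [0,5): 5 bp
  [5,12): 7 bp
  [12,23): 11 bp
  [23,33): 10 bp
  [33,41): 8 bp

[5,7,8,10,11]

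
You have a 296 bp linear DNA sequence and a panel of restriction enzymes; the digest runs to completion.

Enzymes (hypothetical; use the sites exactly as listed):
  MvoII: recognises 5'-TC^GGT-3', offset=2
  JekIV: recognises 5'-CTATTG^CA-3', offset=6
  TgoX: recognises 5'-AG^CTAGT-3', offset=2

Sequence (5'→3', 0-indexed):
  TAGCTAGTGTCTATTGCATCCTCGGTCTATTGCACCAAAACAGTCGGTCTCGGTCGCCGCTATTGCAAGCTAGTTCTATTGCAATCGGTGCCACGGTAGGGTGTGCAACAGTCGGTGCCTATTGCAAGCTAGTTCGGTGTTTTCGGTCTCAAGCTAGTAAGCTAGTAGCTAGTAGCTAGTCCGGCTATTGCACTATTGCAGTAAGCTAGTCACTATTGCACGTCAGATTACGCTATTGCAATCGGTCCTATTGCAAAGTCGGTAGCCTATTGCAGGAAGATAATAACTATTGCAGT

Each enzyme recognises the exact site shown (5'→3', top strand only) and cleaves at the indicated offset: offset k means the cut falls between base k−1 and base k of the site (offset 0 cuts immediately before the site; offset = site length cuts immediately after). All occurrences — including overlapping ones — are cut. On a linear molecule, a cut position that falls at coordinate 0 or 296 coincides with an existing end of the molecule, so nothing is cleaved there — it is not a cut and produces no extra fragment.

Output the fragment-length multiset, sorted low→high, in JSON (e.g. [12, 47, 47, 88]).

[3,4,4,4,5,5,6,7,7,7,7,7,7,8,8,9,9,9,10,11,12,12,13,13,13,14,15,20,20,27]

Scan for sites:
  MvoII TCGGT/2: at [21, 43, 49, 84, 111, 133, 142, 241, 258] ⇒ [23, 45, 51, 86, 113, 135, 144, 243, 260]
  JekIV CTATTGCA/6: at [10, 26, 59, 75, 118, 184, 192, 212, 232, 247, 266, 286] ⇒ [16, 32, 65, 81, 124, 190, 198, 218, 238, 253, 272, 292]
  TgoX AGCTAGT/2: at [1, 67, 126, 151, 159, 166, 173, 203] ⇒ [3, 69, 128, 153, 161, 168, 175, 205]

Pooled cuts: [3, 16, 23, 32, 45, 51, 65, 69, 81, 86, 113, 124, 128, 135, 144, 153, 161, 168, 175, 190, 198, 205, 218, 238, 243, 253, 260, 272, 292]

Fragment lengths:
  [0,3): 3 bp
  [3,16): 13 bp
  [16,23): 7 bp
  [23,32): 9 bp
  [32,45): 13 bp
  [45,51): 6 bp
  [51,65): 14 bp
  [65,69): 4 bp
  [69,81): 12 bp
  [81,86): 5 bp
  [86,113): 27 bp
  [113,124): 11 bp
  [124,128): 4 bp
  [128,135): 7 bp
  [135,144): 9 bp
  [144,153): 9 bp
  [153,161): 8 bp
  [161,168): 7 bp
  [168,175): 7 bp
  [175,190): 15 bp
  [190,198): 8 bp
  [198,205): 7 bp
  [205,218): 13 bp
  [218,238): 20 bp
  [238,243): 5 bp
  [243,253): 10 bp
  [253,260): 7 bp
  [260,272): 12 bp
  [272,292): 20 bp
  [292,296): 4 bp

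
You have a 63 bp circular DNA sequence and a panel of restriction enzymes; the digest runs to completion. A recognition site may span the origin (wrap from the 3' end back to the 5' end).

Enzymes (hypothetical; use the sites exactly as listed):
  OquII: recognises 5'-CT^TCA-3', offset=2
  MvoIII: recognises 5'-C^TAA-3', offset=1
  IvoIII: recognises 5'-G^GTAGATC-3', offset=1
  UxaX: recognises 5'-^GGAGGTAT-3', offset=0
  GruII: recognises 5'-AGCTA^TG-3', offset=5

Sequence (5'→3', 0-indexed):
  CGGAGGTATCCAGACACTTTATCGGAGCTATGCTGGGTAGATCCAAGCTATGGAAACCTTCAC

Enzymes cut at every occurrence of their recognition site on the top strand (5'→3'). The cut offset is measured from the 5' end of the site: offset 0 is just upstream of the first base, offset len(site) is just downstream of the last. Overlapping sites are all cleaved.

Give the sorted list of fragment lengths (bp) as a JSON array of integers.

Per-enzyme occurrences:
  OquII CTTCA/2: at [57] ⇒ [59]
  MvoIII (CTAA, off=1): no sites
  IvoIII GGTAGATC/1: at [35] ⇒ [36]
  UxaX GGAGGTAT/0: at [1] ⇒ [1]
  GruII AGCTATG/5: at [25, 45] ⇒ [30, 50]

All cut coordinates (distinct, sorted): [1, 30, 36, 50, 59]

Fragment lengths:
  1→30: 29 bp
  30→36: 6 bp
  36→50: 14 bp
  50→59: 9 bp
  59→1 (wrap): 63-59+1 = 5 bp

[5,6,9,14,29]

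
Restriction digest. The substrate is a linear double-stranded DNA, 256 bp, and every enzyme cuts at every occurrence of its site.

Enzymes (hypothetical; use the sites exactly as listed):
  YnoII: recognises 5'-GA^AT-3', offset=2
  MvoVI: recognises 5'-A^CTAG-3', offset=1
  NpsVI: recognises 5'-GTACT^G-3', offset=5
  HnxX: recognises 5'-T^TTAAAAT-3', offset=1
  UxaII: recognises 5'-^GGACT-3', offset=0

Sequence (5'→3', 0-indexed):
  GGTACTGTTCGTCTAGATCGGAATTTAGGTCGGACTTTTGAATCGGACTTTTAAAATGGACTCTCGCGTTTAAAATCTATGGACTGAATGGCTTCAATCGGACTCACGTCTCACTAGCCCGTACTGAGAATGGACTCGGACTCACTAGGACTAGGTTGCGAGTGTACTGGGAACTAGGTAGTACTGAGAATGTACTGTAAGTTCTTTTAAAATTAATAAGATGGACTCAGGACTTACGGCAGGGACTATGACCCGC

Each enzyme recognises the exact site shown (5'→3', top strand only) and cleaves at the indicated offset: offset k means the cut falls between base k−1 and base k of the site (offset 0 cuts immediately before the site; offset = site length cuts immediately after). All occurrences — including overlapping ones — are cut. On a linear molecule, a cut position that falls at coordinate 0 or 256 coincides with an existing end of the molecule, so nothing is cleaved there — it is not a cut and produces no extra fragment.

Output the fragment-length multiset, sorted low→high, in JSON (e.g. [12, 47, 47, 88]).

Scan for sites:
  YnoII (GAAT, off=2): starts [20, 39, 85, 127, 187] → cuts [22, 41, 87, 129, 189]
  MvoVI (ACTAG, off=1): starts [112, 143, 149, 172] → cuts [113, 144, 150, 173]
  NpsVI (GTACTG, off=5): starts [1, 120, 163, 180, 191] → cuts [6, 125, 168, 185, 196]
  HnxX (TTTAAAAT, off=1): starts [49, 68, 205] → cuts [50, 69, 206]
  UxaII (GGACT, off=0): starts [31, 44, 57, 80, 99, 131, 137, 147, 222, 229, 242] → cuts [31, 44, 57, 80, 99, 131, 137, 147, 222, 229, 242]

All cut coordinates (distinct, sorted): [6, 22, 31, 41, 44, 50, 57, 69, 80, 87, 99, 113, 125, 129, 131, 137, 144, 147, 150, 168, 173, 185, 189, 196, 206, 222, 229, 242]

Fragments:
  [0,6): 6 bp
  [6,22): 16 bp
  [22,31): 9 bp
  [31,41): 10 bp
  [41,44): 3 bp
  [44,50): 6 bp
  [50,57): 7 bp
  [57,69): 12 bp
  [69,80): 11 bp
  [80,87): 7 bp
  [87,99): 12 bp
  [99,113): 14 bp
  [113,125): 12 bp
  [125,129): 4 bp
  [129,131): 2 bp
  [131,137): 6 bp
  [137,144): 7 bp
  [144,147): 3 bp
  [147,150): 3 bp
  [150,168): 18 bp
  [168,173): 5 bp
  [173,185): 12 bp
  [185,189): 4 bp
  [189,196): 7 bp
  [196,206): 10 bp
  [206,222): 16 bp
  [222,229): 7 bp
  [229,242): 13 bp
  [242,256): 14 bp

[2,3,3,3,4,4,5,6,6,6,7,7,7,7,7,9,10,10,11,12,12,12,12,13,14,14,16,16,18]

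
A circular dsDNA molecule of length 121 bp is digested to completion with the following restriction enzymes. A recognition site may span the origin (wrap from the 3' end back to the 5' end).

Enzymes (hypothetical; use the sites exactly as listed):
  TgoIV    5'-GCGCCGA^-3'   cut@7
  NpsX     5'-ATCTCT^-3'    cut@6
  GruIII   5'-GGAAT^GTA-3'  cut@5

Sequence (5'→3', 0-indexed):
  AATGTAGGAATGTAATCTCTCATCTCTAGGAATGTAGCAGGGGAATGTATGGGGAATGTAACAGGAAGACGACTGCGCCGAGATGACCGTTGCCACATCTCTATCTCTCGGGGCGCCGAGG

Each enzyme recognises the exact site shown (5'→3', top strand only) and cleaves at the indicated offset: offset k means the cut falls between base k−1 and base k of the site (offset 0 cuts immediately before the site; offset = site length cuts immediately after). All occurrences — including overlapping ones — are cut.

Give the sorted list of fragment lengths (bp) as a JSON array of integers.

[5,6,6,7,8,9,11,11,13,21,24]

Site scan:
  TgoIV GCGCCGA/7: at [74, 112] ⇒ [81, 119]
  NpsX ATCTCT/6: at [14, 21, 96, 102] ⇒ [20, 27, 102, 108]
  GruIII GGAATGTA/5: at [6, 28, 41, 52, 119] ⇒ [3, 11, 33, 46, 57]

All cut coordinates (distinct, sorted): [3, 11, 20, 27, 33, 46, 57, 81, 102, 108, 119]

Fragments:
  3→11: 8 bp
  11→20: 9 bp
  20→27: 7 bp
  27→33: 6 bp
  33→46: 13 bp
  46→57: 11 bp
  57→81: 24 bp
  81→102: 21 bp
  102→108: 6 bp
  108→119: 11 bp
  119→3 (wrap): 121-119+3 = 5 bp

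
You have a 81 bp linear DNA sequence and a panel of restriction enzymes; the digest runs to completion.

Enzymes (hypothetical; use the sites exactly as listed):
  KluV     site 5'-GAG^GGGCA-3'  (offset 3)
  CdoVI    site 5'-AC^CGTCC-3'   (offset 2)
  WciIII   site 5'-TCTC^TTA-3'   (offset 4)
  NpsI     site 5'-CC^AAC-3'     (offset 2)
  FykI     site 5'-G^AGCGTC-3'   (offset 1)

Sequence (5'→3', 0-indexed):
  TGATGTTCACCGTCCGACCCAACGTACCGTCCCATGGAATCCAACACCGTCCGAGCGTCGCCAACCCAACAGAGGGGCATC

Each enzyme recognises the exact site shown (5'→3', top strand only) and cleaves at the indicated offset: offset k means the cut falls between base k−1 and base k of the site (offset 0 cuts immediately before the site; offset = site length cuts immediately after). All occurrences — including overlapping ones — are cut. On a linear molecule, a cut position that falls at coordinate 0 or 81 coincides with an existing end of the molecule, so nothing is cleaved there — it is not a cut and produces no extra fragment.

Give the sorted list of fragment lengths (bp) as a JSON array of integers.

[5,5,6,7,7,7,9,10,10,15]

Scan for sites:
  KluV (GAGGGGCA, off=3): starts [71] → cuts [74]
  CdoVI (ACCGTCC, off=2): starts [8, 25, 45] → cuts [10, 27, 47]
  WciIII (TCTCTTA, off=4): no sites
  NpsI (CCAAC, off=2): starts [18, 40, 60, 65] → cuts [20, 42, 62, 67]
  FykI (GAGCGTC, off=1): starts [52] → cuts [53]

Pooled cuts: [10, 20, 27, 42, 47, 53, 62, 67, 74]

Fragment lengths:
  [0,10): 10 bp
  [10,20): 10 bp
  [20,27): 7 bp
  [27,42): 15 bp
  [42,47): 5 bp
  [47,53): 6 bp
  [53,62): 9 bp
  [62,67): 5 bp
  [67,74): 7 bp
  [74,81): 7 bp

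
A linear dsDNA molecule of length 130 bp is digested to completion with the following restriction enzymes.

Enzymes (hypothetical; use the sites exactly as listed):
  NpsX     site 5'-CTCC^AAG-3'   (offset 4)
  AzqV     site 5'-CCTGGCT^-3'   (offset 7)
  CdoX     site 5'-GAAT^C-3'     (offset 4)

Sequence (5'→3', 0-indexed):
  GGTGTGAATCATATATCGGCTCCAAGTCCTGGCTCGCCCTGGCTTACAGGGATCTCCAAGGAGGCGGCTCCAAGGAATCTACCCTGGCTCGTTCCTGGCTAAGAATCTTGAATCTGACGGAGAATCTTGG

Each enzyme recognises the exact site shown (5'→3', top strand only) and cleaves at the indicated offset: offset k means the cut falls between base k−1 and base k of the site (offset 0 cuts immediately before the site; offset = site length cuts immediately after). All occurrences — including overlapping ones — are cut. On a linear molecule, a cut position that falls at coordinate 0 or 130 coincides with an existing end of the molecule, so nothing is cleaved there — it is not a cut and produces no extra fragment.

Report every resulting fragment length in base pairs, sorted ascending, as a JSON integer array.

[5,6,7,7,9,10,11,11,11,12,13,14,14]

Site scan:
  NpsX (CTCCAAG, off=4): starts [19, 53, 67] → cuts [23, 57, 71]
  AzqV (CCTGGCT, off=7): starts [27, 37, 82, 93] → cuts [34, 44, 89, 100]
  CdoX (GAATC, off=4): starts [5, 74, 102, 109, 121] → cuts [9, 78, 106, 113, 125]

All cut coordinates (distinct, sorted): [9, 23, 34, 44, 57, 71, 78, 89, 100, 106, 113, 125]

Fragment lengths:
  [0,9): 9 bp
  [9,23): 14 bp
  [23,34): 11 bp
  [34,44): 10 bp
  [44,57): 13 bp
  [57,71): 14 bp
  [71,78): 7 bp
  [78,89): 11 bp
  [89,100): 11 bp
  [100,106): 6 bp
  [106,113): 7 bp
  [113,125): 12 bp
  [125,130): 5 bp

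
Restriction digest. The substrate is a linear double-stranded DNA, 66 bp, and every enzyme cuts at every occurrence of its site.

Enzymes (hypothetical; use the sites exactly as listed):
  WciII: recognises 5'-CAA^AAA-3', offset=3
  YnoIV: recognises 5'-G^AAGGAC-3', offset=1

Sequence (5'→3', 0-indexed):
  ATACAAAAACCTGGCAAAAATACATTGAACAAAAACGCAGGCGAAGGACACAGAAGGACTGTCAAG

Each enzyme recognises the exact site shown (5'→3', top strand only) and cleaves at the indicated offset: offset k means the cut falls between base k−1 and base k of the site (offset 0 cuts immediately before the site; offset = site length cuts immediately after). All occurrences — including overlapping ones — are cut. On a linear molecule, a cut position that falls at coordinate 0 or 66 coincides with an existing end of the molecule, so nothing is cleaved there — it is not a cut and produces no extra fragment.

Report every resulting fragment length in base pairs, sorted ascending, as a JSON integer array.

[6,10,11,11,13,15]

Site scan:
  WciII (CAAAAA, off=3): starts [3, 14, 29] → cuts [6, 17, 32]
  YnoIV (GAAGGAC, off=1): starts [42, 52] → cuts [43, 53]

All cut coordinates (distinct, sorted): [6, 17, 32, 43, 53]

Fragment lengths:
  [0,6): 6 bp
  [6,17): 11 bp
  [17,32): 15 bp
  [32,43): 11 bp
  [43,53): 10 bp
  [53,66): 13 bp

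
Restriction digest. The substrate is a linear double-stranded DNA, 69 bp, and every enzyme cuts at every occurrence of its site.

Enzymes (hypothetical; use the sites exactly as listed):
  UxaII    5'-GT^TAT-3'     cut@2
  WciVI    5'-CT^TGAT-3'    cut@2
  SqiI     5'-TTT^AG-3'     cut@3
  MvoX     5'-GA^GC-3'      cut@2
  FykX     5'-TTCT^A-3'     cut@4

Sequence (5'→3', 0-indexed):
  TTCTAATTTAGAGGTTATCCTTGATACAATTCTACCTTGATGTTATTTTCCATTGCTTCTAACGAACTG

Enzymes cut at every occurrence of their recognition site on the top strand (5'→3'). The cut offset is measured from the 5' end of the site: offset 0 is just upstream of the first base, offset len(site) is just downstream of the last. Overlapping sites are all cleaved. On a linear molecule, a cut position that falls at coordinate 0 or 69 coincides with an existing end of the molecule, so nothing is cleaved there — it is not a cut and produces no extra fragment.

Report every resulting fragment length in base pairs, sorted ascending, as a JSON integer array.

Site scan:
  UxaII (GTTAT, off=2): starts [13, 41] → cuts [15, 43]
  WciVI (CTTGAT, off=2): starts [19, 35] → cuts [21, 37]
  SqiI (TTTAG, off=3): starts [6] → cuts [9]
  MvoX (GAGC, off=2): no sites
  FykX (TTCTA, off=4): starts [0, 29, 56] → cuts [4, 33, 60]

Pooled cuts: [4, 9, 15, 21, 33, 37, 43, 60]

Fragment lengths:
  [0,4): 4 bp
  [4,9): 5 bp
  [9,15): 6 bp
  [15,21): 6 bp
  [21,33): 12 bp
  [33,37): 4 bp
  [37,43): 6 bp
  [43,60): 17 bp
  [60,69): 9 bp

[4,4,5,6,6,6,9,12,17]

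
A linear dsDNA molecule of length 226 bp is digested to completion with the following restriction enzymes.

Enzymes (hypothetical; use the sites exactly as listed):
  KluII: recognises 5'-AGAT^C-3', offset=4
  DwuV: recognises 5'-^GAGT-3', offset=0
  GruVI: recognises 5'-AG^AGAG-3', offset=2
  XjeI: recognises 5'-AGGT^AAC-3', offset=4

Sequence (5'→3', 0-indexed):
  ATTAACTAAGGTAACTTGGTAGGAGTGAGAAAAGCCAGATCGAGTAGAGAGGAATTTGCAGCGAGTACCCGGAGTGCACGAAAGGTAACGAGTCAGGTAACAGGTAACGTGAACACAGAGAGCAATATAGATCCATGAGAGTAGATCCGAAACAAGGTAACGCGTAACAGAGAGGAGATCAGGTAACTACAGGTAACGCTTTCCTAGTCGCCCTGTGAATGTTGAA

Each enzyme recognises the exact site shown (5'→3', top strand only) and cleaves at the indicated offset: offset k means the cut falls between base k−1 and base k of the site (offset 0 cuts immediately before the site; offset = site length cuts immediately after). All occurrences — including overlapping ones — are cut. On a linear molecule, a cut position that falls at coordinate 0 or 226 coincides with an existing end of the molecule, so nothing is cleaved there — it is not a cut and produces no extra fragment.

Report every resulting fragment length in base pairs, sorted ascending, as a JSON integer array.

Site scan:
  KluII AGATC/4: at [36, 128, 142, 175] ⇒ [40, 132, 146, 179]
  DwuV GAGT/0: at [22, 41, 62, 71, 89, 138] ⇒ [22, 41, 62, 71, 89, 138]
  GruVI AGAGAG/2: at [45, 116, 168] ⇒ [47, 118, 170]
  XjeI AGGTAAC/4: at [8, 82, 94, 101, 154, 180, 190] ⇒ [12, 86, 98, 105, 158, 184, 194]

All cut coordinates (distinct, sorted): [12, 22, 40, 41, 47, 62, 71, 86, 89, 98, 105, 118, 132, 138, 146, 158, 170, 179, 184, 194]

Fragments:
  [0,12): 12 bp
  [12,22): 10 bp
  [22,40): 18 bp
  [40,41): 1 bp
  [41,47): 6 bp
  [47,62): 15 bp
  [62,71): 9 bp
  [71,86): 15 bp
  [86,89): 3 bp
  [89,98): 9 bp
  [98,105): 7 bp
  [105,118): 13 bp
  [118,132): 14 bp
  [132,138): 6 bp
  [138,146): 8 bp
  [146,158): 12 bp
  [158,170): 12 bp
  [170,179): 9 bp
  [179,184): 5 bp
  [184,194): 10 bp
  [194,226): 32 bp

[1,3,5,6,6,7,8,9,9,9,10,10,12,12,12,13,14,15,15,18,32]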